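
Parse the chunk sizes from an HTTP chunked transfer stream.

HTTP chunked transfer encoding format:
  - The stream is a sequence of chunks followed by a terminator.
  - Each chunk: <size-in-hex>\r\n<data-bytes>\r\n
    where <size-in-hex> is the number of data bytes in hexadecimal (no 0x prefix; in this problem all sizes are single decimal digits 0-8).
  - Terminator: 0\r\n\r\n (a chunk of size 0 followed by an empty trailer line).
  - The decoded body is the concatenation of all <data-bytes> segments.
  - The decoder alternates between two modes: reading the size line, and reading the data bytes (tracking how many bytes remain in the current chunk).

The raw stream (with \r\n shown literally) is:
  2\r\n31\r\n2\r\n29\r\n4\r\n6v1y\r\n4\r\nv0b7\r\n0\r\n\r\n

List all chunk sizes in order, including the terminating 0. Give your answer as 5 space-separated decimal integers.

Answer: 2 2 4 4 0

Derivation:
Chunk 1: stream[0..1]='2' size=0x2=2, data at stream[3..5]='31' -> body[0..2], body so far='31'
Chunk 2: stream[7..8]='2' size=0x2=2, data at stream[10..12]='29' -> body[2..4], body so far='3129'
Chunk 3: stream[14..15]='4' size=0x4=4, data at stream[17..21]='6v1y' -> body[4..8], body so far='31296v1y'
Chunk 4: stream[23..24]='4' size=0x4=4, data at stream[26..30]='v0b7' -> body[8..12], body so far='31296v1yv0b7'
Chunk 5: stream[32..33]='0' size=0 (terminator). Final body='31296v1yv0b7' (12 bytes)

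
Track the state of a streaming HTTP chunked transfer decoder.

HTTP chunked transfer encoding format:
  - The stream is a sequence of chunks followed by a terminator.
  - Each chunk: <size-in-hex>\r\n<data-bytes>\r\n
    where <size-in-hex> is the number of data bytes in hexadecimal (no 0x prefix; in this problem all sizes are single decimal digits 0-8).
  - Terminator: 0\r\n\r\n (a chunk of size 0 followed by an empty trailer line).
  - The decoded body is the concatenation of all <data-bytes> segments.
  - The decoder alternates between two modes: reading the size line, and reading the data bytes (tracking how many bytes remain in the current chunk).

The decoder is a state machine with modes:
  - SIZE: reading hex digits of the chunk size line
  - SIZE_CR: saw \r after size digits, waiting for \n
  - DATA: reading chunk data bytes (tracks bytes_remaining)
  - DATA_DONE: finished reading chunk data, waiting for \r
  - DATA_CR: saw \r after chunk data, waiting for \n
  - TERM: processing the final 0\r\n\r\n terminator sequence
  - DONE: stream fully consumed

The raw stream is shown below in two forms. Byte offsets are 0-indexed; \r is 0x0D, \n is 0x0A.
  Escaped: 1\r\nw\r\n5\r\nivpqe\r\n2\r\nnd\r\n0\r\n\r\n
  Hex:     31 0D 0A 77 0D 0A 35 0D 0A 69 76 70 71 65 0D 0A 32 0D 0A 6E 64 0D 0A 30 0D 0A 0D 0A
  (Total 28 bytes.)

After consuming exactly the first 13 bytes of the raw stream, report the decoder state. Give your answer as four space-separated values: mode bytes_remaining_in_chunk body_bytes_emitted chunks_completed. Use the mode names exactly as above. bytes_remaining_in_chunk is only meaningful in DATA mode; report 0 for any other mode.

Answer: DATA 1 5 1

Derivation:
Byte 0 = '1': mode=SIZE remaining=0 emitted=0 chunks_done=0
Byte 1 = 0x0D: mode=SIZE_CR remaining=0 emitted=0 chunks_done=0
Byte 2 = 0x0A: mode=DATA remaining=1 emitted=0 chunks_done=0
Byte 3 = 'w': mode=DATA_DONE remaining=0 emitted=1 chunks_done=0
Byte 4 = 0x0D: mode=DATA_CR remaining=0 emitted=1 chunks_done=0
Byte 5 = 0x0A: mode=SIZE remaining=0 emitted=1 chunks_done=1
Byte 6 = '5': mode=SIZE remaining=0 emitted=1 chunks_done=1
Byte 7 = 0x0D: mode=SIZE_CR remaining=0 emitted=1 chunks_done=1
Byte 8 = 0x0A: mode=DATA remaining=5 emitted=1 chunks_done=1
Byte 9 = 'i': mode=DATA remaining=4 emitted=2 chunks_done=1
Byte 10 = 'v': mode=DATA remaining=3 emitted=3 chunks_done=1
Byte 11 = 'p': mode=DATA remaining=2 emitted=4 chunks_done=1
Byte 12 = 'q': mode=DATA remaining=1 emitted=5 chunks_done=1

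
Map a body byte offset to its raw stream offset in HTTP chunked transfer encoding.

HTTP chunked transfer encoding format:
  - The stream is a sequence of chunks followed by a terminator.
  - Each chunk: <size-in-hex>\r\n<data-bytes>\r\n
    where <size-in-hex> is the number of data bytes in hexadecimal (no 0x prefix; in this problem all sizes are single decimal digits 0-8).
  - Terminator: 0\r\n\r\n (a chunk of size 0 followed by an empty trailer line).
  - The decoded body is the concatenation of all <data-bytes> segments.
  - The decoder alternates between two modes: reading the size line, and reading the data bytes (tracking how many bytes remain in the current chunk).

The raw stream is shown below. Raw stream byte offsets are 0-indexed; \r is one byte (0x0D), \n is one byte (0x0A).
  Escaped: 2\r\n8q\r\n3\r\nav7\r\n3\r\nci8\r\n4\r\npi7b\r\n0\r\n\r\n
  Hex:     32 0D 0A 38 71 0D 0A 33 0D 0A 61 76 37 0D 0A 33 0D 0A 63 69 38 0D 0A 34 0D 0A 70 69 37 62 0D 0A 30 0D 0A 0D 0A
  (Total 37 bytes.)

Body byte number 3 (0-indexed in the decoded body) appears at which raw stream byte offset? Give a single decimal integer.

Chunk 1: stream[0..1]='2' size=0x2=2, data at stream[3..5]='8q' -> body[0..2], body so far='8q'
Chunk 2: stream[7..8]='3' size=0x3=3, data at stream[10..13]='av7' -> body[2..5], body so far='8qav7'
Chunk 3: stream[15..16]='3' size=0x3=3, data at stream[18..21]='ci8' -> body[5..8], body so far='8qav7ci8'
Chunk 4: stream[23..24]='4' size=0x4=4, data at stream[26..30]='pi7b' -> body[8..12], body so far='8qav7ci8pi7b'
Chunk 5: stream[32..33]='0' size=0 (terminator). Final body='8qav7ci8pi7b' (12 bytes)
Body byte 3 at stream offset 11

Answer: 11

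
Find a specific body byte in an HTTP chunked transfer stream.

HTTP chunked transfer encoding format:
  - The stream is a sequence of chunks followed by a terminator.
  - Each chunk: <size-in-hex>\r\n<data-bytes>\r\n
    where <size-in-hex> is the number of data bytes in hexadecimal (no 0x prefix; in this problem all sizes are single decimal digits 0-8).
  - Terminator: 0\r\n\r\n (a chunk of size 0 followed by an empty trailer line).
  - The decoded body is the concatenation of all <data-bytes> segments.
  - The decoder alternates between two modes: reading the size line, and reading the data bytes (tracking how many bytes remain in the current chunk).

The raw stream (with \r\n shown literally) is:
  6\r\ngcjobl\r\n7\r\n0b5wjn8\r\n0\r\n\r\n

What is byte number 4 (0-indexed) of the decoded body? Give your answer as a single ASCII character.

Answer: b

Derivation:
Chunk 1: stream[0..1]='6' size=0x6=6, data at stream[3..9]='gcjobl' -> body[0..6], body so far='gcjobl'
Chunk 2: stream[11..12]='7' size=0x7=7, data at stream[14..21]='0b5wjn8' -> body[6..13], body so far='gcjobl0b5wjn8'
Chunk 3: stream[23..24]='0' size=0 (terminator). Final body='gcjobl0b5wjn8' (13 bytes)
Body byte 4 = 'b'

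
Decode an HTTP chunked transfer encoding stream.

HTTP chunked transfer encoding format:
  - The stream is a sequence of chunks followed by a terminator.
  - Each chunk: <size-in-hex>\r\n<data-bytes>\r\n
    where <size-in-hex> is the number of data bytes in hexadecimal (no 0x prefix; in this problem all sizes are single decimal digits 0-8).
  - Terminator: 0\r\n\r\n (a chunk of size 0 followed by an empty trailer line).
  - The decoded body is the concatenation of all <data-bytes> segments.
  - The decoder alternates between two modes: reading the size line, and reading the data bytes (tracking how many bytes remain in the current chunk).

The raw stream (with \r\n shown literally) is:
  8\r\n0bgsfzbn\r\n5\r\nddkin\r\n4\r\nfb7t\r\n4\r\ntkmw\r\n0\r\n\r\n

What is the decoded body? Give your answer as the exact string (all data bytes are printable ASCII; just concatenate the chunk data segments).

Chunk 1: stream[0..1]='8' size=0x8=8, data at stream[3..11]='0bgsfzbn' -> body[0..8], body so far='0bgsfzbn'
Chunk 2: stream[13..14]='5' size=0x5=5, data at stream[16..21]='ddkin' -> body[8..13], body so far='0bgsfzbnddkin'
Chunk 3: stream[23..24]='4' size=0x4=4, data at stream[26..30]='fb7t' -> body[13..17], body so far='0bgsfzbnddkinfb7t'
Chunk 4: stream[32..33]='4' size=0x4=4, data at stream[35..39]='tkmw' -> body[17..21], body so far='0bgsfzbnddkinfb7ttkmw'
Chunk 5: stream[41..42]='0' size=0 (terminator). Final body='0bgsfzbnddkinfb7ttkmw' (21 bytes)

Answer: 0bgsfzbnddkinfb7ttkmw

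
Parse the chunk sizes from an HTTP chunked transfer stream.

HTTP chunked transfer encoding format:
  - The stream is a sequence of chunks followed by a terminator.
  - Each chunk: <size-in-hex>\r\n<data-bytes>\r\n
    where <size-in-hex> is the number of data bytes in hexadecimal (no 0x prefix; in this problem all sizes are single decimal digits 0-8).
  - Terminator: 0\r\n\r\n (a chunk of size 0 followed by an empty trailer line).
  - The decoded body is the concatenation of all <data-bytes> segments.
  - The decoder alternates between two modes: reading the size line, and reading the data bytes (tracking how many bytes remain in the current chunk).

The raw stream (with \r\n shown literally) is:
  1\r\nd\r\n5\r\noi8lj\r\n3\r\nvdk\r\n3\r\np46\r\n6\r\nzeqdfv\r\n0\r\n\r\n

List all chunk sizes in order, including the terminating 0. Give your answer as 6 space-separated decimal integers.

Answer: 1 5 3 3 6 0

Derivation:
Chunk 1: stream[0..1]='1' size=0x1=1, data at stream[3..4]='d' -> body[0..1], body so far='d'
Chunk 2: stream[6..7]='5' size=0x5=5, data at stream[9..14]='oi8lj' -> body[1..6], body so far='doi8lj'
Chunk 3: stream[16..17]='3' size=0x3=3, data at stream[19..22]='vdk' -> body[6..9], body so far='doi8ljvdk'
Chunk 4: stream[24..25]='3' size=0x3=3, data at stream[27..30]='p46' -> body[9..12], body so far='doi8ljvdkp46'
Chunk 5: stream[32..33]='6' size=0x6=6, data at stream[35..41]='zeqdfv' -> body[12..18], body so far='doi8ljvdkp46zeqdfv'
Chunk 6: stream[43..44]='0' size=0 (terminator). Final body='doi8ljvdkp46zeqdfv' (18 bytes)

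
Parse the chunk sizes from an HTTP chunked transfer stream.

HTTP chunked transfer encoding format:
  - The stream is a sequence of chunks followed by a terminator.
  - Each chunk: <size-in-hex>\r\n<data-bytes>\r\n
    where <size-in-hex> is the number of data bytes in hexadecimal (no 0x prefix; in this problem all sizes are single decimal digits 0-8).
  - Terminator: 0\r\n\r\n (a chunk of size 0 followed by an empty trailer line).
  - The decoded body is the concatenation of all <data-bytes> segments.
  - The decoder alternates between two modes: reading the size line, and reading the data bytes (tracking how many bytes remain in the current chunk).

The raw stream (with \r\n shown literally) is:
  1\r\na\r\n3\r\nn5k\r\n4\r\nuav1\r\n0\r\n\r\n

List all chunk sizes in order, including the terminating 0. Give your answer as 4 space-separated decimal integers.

Chunk 1: stream[0..1]='1' size=0x1=1, data at stream[3..4]='a' -> body[0..1], body so far='a'
Chunk 2: stream[6..7]='3' size=0x3=3, data at stream[9..12]='n5k' -> body[1..4], body so far='an5k'
Chunk 3: stream[14..15]='4' size=0x4=4, data at stream[17..21]='uav1' -> body[4..8], body so far='an5kuav1'
Chunk 4: stream[23..24]='0' size=0 (terminator). Final body='an5kuav1' (8 bytes)

Answer: 1 3 4 0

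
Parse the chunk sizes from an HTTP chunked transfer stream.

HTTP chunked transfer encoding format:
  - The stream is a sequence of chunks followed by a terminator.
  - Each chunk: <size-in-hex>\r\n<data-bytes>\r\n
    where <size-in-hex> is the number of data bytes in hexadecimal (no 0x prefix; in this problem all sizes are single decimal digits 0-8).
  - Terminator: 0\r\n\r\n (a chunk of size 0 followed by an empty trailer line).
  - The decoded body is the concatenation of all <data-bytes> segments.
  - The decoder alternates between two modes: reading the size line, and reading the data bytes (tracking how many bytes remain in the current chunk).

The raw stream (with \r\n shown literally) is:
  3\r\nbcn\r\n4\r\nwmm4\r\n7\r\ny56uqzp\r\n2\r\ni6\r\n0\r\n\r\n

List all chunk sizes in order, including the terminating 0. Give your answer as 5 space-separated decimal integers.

Chunk 1: stream[0..1]='3' size=0x3=3, data at stream[3..6]='bcn' -> body[0..3], body so far='bcn'
Chunk 2: stream[8..9]='4' size=0x4=4, data at stream[11..15]='wmm4' -> body[3..7], body so far='bcnwmm4'
Chunk 3: stream[17..18]='7' size=0x7=7, data at stream[20..27]='y56uqzp' -> body[7..14], body so far='bcnwmm4y56uqzp'
Chunk 4: stream[29..30]='2' size=0x2=2, data at stream[32..34]='i6' -> body[14..16], body so far='bcnwmm4y56uqzpi6'
Chunk 5: stream[36..37]='0' size=0 (terminator). Final body='bcnwmm4y56uqzpi6' (16 bytes)

Answer: 3 4 7 2 0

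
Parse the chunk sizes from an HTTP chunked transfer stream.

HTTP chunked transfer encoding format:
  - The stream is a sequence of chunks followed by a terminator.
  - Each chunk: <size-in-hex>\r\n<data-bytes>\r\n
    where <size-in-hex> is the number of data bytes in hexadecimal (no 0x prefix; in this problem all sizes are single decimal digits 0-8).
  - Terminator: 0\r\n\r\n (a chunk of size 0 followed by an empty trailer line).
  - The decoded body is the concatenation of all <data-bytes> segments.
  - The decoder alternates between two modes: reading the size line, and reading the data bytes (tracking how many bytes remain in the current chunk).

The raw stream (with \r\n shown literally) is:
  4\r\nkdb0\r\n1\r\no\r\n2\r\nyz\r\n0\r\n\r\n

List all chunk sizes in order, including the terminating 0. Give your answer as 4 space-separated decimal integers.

Chunk 1: stream[0..1]='4' size=0x4=4, data at stream[3..7]='kdb0' -> body[0..4], body so far='kdb0'
Chunk 2: stream[9..10]='1' size=0x1=1, data at stream[12..13]='o' -> body[4..5], body so far='kdb0o'
Chunk 3: stream[15..16]='2' size=0x2=2, data at stream[18..20]='yz' -> body[5..7], body so far='kdb0oyz'
Chunk 4: stream[22..23]='0' size=0 (terminator). Final body='kdb0oyz' (7 bytes)

Answer: 4 1 2 0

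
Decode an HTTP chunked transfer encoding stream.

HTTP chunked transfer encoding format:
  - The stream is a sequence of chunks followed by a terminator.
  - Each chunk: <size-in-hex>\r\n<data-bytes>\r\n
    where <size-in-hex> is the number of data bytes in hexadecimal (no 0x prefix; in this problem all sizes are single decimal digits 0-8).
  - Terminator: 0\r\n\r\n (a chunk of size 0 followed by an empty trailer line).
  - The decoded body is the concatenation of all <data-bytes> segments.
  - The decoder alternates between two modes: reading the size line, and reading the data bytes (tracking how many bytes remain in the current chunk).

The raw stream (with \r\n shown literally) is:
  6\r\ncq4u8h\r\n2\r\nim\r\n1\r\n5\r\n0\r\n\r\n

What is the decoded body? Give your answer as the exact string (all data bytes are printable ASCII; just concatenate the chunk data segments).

Chunk 1: stream[0..1]='6' size=0x6=6, data at stream[3..9]='cq4u8h' -> body[0..6], body so far='cq4u8h'
Chunk 2: stream[11..12]='2' size=0x2=2, data at stream[14..16]='im' -> body[6..8], body so far='cq4u8him'
Chunk 3: stream[18..19]='1' size=0x1=1, data at stream[21..22]='5' -> body[8..9], body so far='cq4u8him5'
Chunk 4: stream[24..25]='0' size=0 (terminator). Final body='cq4u8him5' (9 bytes)

Answer: cq4u8him5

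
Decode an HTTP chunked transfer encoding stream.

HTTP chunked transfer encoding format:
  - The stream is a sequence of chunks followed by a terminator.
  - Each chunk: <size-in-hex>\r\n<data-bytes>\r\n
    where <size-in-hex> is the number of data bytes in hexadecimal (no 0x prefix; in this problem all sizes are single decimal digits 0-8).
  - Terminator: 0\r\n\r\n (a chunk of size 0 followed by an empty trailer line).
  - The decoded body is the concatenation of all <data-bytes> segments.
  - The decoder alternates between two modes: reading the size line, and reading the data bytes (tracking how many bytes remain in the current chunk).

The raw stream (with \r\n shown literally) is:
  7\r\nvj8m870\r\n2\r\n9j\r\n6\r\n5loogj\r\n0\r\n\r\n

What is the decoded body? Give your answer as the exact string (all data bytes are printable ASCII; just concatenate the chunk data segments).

Chunk 1: stream[0..1]='7' size=0x7=7, data at stream[3..10]='vj8m870' -> body[0..7], body so far='vj8m870'
Chunk 2: stream[12..13]='2' size=0x2=2, data at stream[15..17]='9j' -> body[7..9], body so far='vj8m8709j'
Chunk 3: stream[19..20]='6' size=0x6=6, data at stream[22..28]='5loogj' -> body[9..15], body so far='vj8m8709j5loogj'
Chunk 4: stream[30..31]='0' size=0 (terminator). Final body='vj8m8709j5loogj' (15 bytes)

Answer: vj8m8709j5loogj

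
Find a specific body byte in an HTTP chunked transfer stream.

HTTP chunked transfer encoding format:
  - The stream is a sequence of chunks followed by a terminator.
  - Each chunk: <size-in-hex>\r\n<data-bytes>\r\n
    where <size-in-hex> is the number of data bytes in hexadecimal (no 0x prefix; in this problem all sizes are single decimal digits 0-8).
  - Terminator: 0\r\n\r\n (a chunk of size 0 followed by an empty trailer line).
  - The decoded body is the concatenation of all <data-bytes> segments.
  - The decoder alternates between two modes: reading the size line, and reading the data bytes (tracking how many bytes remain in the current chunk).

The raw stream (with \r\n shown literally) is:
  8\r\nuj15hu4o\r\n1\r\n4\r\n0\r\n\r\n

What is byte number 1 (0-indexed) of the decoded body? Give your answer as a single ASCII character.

Answer: j

Derivation:
Chunk 1: stream[0..1]='8' size=0x8=8, data at stream[3..11]='uj15hu4o' -> body[0..8], body so far='uj15hu4o'
Chunk 2: stream[13..14]='1' size=0x1=1, data at stream[16..17]='4' -> body[8..9], body so far='uj15hu4o4'
Chunk 3: stream[19..20]='0' size=0 (terminator). Final body='uj15hu4o4' (9 bytes)
Body byte 1 = 'j'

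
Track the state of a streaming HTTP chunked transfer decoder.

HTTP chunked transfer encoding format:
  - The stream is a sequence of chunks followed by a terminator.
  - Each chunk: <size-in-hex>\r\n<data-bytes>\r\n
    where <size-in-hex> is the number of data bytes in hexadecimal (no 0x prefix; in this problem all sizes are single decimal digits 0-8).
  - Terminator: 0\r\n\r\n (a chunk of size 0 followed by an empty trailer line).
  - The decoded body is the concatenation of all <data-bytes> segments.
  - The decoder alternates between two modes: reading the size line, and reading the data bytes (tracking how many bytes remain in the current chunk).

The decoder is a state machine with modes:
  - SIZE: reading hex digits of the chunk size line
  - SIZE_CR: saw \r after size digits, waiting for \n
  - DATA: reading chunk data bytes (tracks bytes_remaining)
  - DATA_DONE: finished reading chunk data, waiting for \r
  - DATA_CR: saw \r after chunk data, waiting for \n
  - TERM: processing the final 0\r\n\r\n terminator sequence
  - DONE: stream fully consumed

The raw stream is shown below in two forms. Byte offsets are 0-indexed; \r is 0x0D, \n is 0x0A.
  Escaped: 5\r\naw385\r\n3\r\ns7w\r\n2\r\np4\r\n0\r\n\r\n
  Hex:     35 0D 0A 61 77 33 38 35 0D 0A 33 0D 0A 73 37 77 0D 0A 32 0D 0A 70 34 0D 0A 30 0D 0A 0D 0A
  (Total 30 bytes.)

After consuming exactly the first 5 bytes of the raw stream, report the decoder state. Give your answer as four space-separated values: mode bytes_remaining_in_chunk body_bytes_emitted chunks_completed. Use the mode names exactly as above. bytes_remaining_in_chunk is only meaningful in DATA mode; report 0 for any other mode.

Answer: DATA 3 2 0

Derivation:
Byte 0 = '5': mode=SIZE remaining=0 emitted=0 chunks_done=0
Byte 1 = 0x0D: mode=SIZE_CR remaining=0 emitted=0 chunks_done=0
Byte 2 = 0x0A: mode=DATA remaining=5 emitted=0 chunks_done=0
Byte 3 = 'a': mode=DATA remaining=4 emitted=1 chunks_done=0
Byte 4 = 'w': mode=DATA remaining=3 emitted=2 chunks_done=0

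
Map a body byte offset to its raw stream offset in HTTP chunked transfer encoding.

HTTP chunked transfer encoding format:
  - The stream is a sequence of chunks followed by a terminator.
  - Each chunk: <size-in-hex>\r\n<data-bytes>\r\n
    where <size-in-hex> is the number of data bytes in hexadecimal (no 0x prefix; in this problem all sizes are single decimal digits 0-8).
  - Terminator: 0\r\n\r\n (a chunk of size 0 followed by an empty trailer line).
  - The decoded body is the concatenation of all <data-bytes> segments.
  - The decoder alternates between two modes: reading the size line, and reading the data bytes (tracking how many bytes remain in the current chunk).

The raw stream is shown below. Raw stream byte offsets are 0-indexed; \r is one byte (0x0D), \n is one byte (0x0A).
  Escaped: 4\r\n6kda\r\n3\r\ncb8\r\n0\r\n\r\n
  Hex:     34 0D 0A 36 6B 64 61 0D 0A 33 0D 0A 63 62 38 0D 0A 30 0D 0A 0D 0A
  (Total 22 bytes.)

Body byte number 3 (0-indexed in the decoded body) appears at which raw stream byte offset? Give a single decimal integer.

Chunk 1: stream[0..1]='4' size=0x4=4, data at stream[3..7]='6kda' -> body[0..4], body so far='6kda'
Chunk 2: stream[9..10]='3' size=0x3=3, data at stream[12..15]='cb8' -> body[4..7], body so far='6kdacb8'
Chunk 3: stream[17..18]='0' size=0 (terminator). Final body='6kdacb8' (7 bytes)
Body byte 3 at stream offset 6

Answer: 6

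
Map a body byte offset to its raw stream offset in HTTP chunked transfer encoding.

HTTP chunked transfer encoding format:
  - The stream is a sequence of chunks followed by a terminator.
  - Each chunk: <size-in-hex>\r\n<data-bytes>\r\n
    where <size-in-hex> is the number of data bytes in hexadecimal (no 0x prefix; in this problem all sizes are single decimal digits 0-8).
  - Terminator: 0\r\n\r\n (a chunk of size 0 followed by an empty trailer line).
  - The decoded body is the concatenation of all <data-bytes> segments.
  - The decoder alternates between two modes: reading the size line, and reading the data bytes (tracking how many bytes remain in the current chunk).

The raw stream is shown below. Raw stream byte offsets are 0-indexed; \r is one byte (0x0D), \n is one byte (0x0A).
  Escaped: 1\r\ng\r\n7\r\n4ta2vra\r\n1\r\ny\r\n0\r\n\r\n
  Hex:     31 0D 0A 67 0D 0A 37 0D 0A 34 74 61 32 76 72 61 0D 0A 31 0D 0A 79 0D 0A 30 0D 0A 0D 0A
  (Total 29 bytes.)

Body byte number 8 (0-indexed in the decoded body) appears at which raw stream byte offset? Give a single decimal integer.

Chunk 1: stream[0..1]='1' size=0x1=1, data at stream[3..4]='g' -> body[0..1], body so far='g'
Chunk 2: stream[6..7]='7' size=0x7=7, data at stream[9..16]='4ta2vra' -> body[1..8], body so far='g4ta2vra'
Chunk 3: stream[18..19]='1' size=0x1=1, data at stream[21..22]='y' -> body[8..9], body so far='g4ta2vray'
Chunk 4: stream[24..25]='0' size=0 (terminator). Final body='g4ta2vray' (9 bytes)
Body byte 8 at stream offset 21

Answer: 21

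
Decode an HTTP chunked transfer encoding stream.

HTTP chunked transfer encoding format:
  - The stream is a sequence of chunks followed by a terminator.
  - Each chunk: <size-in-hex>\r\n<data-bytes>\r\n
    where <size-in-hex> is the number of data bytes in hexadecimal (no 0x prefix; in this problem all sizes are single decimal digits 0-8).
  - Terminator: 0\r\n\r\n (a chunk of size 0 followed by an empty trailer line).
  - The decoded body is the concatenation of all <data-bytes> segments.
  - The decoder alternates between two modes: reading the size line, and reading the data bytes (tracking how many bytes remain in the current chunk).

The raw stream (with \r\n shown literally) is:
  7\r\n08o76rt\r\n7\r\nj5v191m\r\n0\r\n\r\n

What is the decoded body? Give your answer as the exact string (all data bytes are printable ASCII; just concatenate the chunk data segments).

Chunk 1: stream[0..1]='7' size=0x7=7, data at stream[3..10]='08o76rt' -> body[0..7], body so far='08o76rt'
Chunk 2: stream[12..13]='7' size=0x7=7, data at stream[15..22]='j5v191m' -> body[7..14], body so far='08o76rtj5v191m'
Chunk 3: stream[24..25]='0' size=0 (terminator). Final body='08o76rtj5v191m' (14 bytes)

Answer: 08o76rtj5v191m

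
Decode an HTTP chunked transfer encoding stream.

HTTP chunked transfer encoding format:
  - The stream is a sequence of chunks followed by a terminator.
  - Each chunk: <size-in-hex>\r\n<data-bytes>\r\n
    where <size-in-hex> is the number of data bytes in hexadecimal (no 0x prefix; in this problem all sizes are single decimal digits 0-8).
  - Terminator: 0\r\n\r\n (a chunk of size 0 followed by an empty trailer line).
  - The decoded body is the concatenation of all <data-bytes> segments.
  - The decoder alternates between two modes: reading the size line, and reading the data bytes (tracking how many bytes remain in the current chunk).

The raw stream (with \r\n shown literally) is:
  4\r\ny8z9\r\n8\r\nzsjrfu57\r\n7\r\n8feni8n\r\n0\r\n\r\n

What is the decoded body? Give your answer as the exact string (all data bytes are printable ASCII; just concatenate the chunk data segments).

Chunk 1: stream[0..1]='4' size=0x4=4, data at stream[3..7]='y8z9' -> body[0..4], body so far='y8z9'
Chunk 2: stream[9..10]='8' size=0x8=8, data at stream[12..20]='zsjrfu57' -> body[4..12], body so far='y8z9zsjrfu57'
Chunk 3: stream[22..23]='7' size=0x7=7, data at stream[25..32]='8feni8n' -> body[12..19], body so far='y8z9zsjrfu578feni8n'
Chunk 4: stream[34..35]='0' size=0 (terminator). Final body='y8z9zsjrfu578feni8n' (19 bytes)

Answer: y8z9zsjrfu578feni8n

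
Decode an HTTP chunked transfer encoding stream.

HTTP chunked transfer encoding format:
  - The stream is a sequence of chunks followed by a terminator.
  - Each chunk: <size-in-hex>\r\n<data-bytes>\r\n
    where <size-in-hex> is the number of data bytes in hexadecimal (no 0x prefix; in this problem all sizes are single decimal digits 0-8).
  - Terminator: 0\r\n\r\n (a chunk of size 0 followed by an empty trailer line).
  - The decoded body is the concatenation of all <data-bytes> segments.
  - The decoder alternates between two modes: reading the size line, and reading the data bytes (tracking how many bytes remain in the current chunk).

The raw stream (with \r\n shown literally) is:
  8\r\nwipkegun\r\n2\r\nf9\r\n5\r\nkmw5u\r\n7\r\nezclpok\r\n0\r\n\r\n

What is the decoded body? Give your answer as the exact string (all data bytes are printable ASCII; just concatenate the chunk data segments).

Answer: wipkegunf9kmw5uezclpok

Derivation:
Chunk 1: stream[0..1]='8' size=0x8=8, data at stream[3..11]='wipkegun' -> body[0..8], body so far='wipkegun'
Chunk 2: stream[13..14]='2' size=0x2=2, data at stream[16..18]='f9' -> body[8..10], body so far='wipkegunf9'
Chunk 3: stream[20..21]='5' size=0x5=5, data at stream[23..28]='kmw5u' -> body[10..15], body so far='wipkegunf9kmw5u'
Chunk 4: stream[30..31]='7' size=0x7=7, data at stream[33..40]='ezclpok' -> body[15..22], body so far='wipkegunf9kmw5uezclpok'
Chunk 5: stream[42..43]='0' size=0 (terminator). Final body='wipkegunf9kmw5uezclpok' (22 bytes)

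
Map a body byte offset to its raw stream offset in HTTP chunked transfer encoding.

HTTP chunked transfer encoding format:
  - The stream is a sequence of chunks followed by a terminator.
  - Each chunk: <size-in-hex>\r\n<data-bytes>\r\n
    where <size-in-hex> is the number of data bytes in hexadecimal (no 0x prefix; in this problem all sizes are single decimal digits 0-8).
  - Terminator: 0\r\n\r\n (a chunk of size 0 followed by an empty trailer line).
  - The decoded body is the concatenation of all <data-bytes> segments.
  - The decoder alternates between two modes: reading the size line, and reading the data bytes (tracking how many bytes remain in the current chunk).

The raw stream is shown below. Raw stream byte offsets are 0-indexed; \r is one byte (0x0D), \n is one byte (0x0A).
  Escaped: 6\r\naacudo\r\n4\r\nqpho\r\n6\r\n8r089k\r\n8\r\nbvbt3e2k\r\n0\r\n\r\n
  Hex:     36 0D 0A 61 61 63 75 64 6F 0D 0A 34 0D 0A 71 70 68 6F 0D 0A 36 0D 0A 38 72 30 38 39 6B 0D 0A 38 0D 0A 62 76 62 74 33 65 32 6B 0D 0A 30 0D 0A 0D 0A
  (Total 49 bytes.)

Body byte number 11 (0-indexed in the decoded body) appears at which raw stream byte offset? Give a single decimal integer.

Chunk 1: stream[0..1]='6' size=0x6=6, data at stream[3..9]='aacudo' -> body[0..6], body so far='aacudo'
Chunk 2: stream[11..12]='4' size=0x4=4, data at stream[14..18]='qpho' -> body[6..10], body so far='aacudoqpho'
Chunk 3: stream[20..21]='6' size=0x6=6, data at stream[23..29]='8r089k' -> body[10..16], body so far='aacudoqpho8r089k'
Chunk 4: stream[31..32]='8' size=0x8=8, data at stream[34..42]='bvbt3e2k' -> body[16..24], body so far='aacudoqpho8r089kbvbt3e2k'
Chunk 5: stream[44..45]='0' size=0 (terminator). Final body='aacudoqpho8r089kbvbt3e2k' (24 bytes)
Body byte 11 at stream offset 24

Answer: 24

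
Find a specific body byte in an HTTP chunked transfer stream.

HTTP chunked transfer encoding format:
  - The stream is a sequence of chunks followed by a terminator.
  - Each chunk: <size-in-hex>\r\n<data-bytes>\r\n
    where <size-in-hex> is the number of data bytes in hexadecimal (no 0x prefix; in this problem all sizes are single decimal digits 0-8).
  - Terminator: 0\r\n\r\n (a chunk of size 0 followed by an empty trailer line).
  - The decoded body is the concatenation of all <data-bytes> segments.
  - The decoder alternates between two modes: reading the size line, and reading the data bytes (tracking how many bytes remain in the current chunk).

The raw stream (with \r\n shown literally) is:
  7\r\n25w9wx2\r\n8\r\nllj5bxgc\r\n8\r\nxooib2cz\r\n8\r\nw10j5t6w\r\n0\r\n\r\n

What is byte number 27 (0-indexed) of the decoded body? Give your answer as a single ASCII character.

Answer: 5

Derivation:
Chunk 1: stream[0..1]='7' size=0x7=7, data at stream[3..10]='25w9wx2' -> body[0..7], body so far='25w9wx2'
Chunk 2: stream[12..13]='8' size=0x8=8, data at stream[15..23]='llj5bxgc' -> body[7..15], body so far='25w9wx2llj5bxgc'
Chunk 3: stream[25..26]='8' size=0x8=8, data at stream[28..36]='xooib2cz' -> body[15..23], body so far='25w9wx2llj5bxgcxooib2cz'
Chunk 4: stream[38..39]='8' size=0x8=8, data at stream[41..49]='w10j5t6w' -> body[23..31], body so far='25w9wx2llj5bxgcxooib2czw10j5t6w'
Chunk 5: stream[51..52]='0' size=0 (terminator). Final body='25w9wx2llj5bxgcxooib2czw10j5t6w' (31 bytes)
Body byte 27 = '5'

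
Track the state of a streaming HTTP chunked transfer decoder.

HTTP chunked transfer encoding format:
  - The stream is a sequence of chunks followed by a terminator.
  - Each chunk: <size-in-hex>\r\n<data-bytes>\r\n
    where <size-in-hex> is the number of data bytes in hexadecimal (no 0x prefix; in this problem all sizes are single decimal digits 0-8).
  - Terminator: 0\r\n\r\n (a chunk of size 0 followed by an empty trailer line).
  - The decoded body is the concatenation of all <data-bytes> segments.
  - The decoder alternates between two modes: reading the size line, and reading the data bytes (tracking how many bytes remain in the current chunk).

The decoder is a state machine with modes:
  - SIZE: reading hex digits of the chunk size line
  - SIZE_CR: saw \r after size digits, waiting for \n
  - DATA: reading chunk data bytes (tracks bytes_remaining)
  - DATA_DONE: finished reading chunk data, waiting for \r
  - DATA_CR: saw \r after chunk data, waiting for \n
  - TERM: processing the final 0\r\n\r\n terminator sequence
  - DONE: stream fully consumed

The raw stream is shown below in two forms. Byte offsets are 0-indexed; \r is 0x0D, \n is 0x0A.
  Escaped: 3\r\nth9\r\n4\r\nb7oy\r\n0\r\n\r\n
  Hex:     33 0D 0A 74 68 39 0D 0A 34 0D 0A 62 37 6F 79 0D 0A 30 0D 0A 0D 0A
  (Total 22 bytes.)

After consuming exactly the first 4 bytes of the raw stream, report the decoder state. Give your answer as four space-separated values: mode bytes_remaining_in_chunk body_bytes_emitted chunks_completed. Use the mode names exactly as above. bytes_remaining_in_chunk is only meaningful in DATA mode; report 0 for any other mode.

Byte 0 = '3': mode=SIZE remaining=0 emitted=0 chunks_done=0
Byte 1 = 0x0D: mode=SIZE_CR remaining=0 emitted=0 chunks_done=0
Byte 2 = 0x0A: mode=DATA remaining=3 emitted=0 chunks_done=0
Byte 3 = 't': mode=DATA remaining=2 emitted=1 chunks_done=0

Answer: DATA 2 1 0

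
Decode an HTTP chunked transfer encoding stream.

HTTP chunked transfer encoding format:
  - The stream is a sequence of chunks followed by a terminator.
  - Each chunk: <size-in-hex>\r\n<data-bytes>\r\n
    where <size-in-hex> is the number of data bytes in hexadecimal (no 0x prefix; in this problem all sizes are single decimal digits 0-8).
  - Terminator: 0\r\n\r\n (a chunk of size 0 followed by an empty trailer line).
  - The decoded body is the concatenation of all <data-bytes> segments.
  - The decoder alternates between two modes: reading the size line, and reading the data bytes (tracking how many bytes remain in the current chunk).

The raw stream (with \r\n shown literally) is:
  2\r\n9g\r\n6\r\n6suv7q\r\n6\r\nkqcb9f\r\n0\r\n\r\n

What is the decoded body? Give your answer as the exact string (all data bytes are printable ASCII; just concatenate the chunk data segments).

Chunk 1: stream[0..1]='2' size=0x2=2, data at stream[3..5]='9g' -> body[0..2], body so far='9g'
Chunk 2: stream[7..8]='6' size=0x6=6, data at stream[10..16]='6suv7q' -> body[2..8], body so far='9g6suv7q'
Chunk 3: stream[18..19]='6' size=0x6=6, data at stream[21..27]='kqcb9f' -> body[8..14], body so far='9g6suv7qkqcb9f'
Chunk 4: stream[29..30]='0' size=0 (terminator). Final body='9g6suv7qkqcb9f' (14 bytes)

Answer: 9g6suv7qkqcb9f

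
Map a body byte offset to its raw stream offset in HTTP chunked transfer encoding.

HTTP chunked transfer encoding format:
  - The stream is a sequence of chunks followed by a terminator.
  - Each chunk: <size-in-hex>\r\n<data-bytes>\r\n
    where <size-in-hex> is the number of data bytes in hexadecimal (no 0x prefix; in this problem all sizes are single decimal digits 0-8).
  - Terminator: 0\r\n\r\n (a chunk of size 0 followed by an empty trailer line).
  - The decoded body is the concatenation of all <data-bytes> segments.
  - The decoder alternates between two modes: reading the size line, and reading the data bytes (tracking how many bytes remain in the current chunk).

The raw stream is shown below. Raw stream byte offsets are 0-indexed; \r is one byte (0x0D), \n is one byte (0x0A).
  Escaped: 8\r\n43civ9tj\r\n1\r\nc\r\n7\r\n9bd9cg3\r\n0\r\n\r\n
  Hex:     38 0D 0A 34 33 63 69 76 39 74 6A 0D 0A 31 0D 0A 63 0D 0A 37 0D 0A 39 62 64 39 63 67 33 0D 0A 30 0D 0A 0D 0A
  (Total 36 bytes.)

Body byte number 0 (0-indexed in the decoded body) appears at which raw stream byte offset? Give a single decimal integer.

Chunk 1: stream[0..1]='8' size=0x8=8, data at stream[3..11]='43civ9tj' -> body[0..8], body so far='43civ9tj'
Chunk 2: stream[13..14]='1' size=0x1=1, data at stream[16..17]='c' -> body[8..9], body so far='43civ9tjc'
Chunk 3: stream[19..20]='7' size=0x7=7, data at stream[22..29]='9bd9cg3' -> body[9..16], body so far='43civ9tjc9bd9cg3'
Chunk 4: stream[31..32]='0' size=0 (terminator). Final body='43civ9tjc9bd9cg3' (16 bytes)
Body byte 0 at stream offset 3

Answer: 3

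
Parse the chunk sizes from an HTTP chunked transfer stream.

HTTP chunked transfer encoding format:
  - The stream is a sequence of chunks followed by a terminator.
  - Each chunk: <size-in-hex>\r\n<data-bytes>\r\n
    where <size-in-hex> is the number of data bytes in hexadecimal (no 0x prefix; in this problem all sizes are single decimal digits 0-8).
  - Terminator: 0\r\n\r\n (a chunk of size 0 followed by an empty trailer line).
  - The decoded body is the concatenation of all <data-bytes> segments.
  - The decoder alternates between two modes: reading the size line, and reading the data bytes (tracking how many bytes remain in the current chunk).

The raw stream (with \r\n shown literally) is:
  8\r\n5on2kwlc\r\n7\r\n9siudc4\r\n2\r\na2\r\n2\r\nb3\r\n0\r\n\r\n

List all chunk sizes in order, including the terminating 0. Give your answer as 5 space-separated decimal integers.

Chunk 1: stream[0..1]='8' size=0x8=8, data at stream[3..11]='5on2kwlc' -> body[0..8], body so far='5on2kwlc'
Chunk 2: stream[13..14]='7' size=0x7=7, data at stream[16..23]='9siudc4' -> body[8..15], body so far='5on2kwlc9siudc4'
Chunk 3: stream[25..26]='2' size=0x2=2, data at stream[28..30]='a2' -> body[15..17], body so far='5on2kwlc9siudc4a2'
Chunk 4: stream[32..33]='2' size=0x2=2, data at stream[35..37]='b3' -> body[17..19], body so far='5on2kwlc9siudc4a2b3'
Chunk 5: stream[39..40]='0' size=0 (terminator). Final body='5on2kwlc9siudc4a2b3' (19 bytes)

Answer: 8 7 2 2 0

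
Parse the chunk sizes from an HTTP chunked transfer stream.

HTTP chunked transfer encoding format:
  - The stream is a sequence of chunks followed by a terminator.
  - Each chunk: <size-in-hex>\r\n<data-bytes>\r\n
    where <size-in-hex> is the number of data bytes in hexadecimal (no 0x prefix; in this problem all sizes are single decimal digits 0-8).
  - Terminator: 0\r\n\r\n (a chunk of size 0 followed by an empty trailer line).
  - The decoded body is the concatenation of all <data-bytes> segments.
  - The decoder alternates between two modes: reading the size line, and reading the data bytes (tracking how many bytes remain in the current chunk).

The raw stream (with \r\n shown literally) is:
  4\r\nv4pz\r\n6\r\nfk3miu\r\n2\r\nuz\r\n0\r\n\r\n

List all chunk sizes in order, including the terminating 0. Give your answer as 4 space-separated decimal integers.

Chunk 1: stream[0..1]='4' size=0x4=4, data at stream[3..7]='v4pz' -> body[0..4], body so far='v4pz'
Chunk 2: stream[9..10]='6' size=0x6=6, data at stream[12..18]='fk3miu' -> body[4..10], body so far='v4pzfk3miu'
Chunk 3: stream[20..21]='2' size=0x2=2, data at stream[23..25]='uz' -> body[10..12], body so far='v4pzfk3miuuz'
Chunk 4: stream[27..28]='0' size=0 (terminator). Final body='v4pzfk3miuuz' (12 bytes)

Answer: 4 6 2 0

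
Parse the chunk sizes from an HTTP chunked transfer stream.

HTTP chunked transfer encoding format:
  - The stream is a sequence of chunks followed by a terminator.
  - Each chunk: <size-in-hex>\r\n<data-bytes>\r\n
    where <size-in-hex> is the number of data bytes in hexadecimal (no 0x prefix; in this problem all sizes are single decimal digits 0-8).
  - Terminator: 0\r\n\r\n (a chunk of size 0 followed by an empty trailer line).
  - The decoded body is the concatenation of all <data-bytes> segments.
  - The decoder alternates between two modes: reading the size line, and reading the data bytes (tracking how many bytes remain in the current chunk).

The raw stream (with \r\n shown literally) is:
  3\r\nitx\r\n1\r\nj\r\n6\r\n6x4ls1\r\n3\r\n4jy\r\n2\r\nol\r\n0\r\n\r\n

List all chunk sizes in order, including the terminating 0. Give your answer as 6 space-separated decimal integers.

Answer: 3 1 6 3 2 0

Derivation:
Chunk 1: stream[0..1]='3' size=0x3=3, data at stream[3..6]='itx' -> body[0..3], body so far='itx'
Chunk 2: stream[8..9]='1' size=0x1=1, data at stream[11..12]='j' -> body[3..4], body so far='itxj'
Chunk 3: stream[14..15]='6' size=0x6=6, data at stream[17..23]='6x4ls1' -> body[4..10], body so far='itxj6x4ls1'
Chunk 4: stream[25..26]='3' size=0x3=3, data at stream[28..31]='4jy' -> body[10..13], body so far='itxj6x4ls14jy'
Chunk 5: stream[33..34]='2' size=0x2=2, data at stream[36..38]='ol' -> body[13..15], body so far='itxj6x4ls14jyol'
Chunk 6: stream[40..41]='0' size=0 (terminator). Final body='itxj6x4ls14jyol' (15 bytes)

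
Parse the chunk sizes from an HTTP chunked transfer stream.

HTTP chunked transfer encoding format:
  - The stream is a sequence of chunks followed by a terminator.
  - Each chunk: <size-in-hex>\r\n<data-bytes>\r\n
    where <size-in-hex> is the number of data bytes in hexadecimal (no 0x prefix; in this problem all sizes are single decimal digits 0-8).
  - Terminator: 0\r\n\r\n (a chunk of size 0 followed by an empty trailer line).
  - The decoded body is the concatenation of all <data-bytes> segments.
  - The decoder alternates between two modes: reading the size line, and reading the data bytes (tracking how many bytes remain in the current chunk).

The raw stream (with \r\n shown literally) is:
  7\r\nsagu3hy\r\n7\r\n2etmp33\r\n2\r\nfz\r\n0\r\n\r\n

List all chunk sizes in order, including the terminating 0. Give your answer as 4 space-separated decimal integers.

Answer: 7 7 2 0

Derivation:
Chunk 1: stream[0..1]='7' size=0x7=7, data at stream[3..10]='sagu3hy' -> body[0..7], body so far='sagu3hy'
Chunk 2: stream[12..13]='7' size=0x7=7, data at stream[15..22]='2etmp33' -> body[7..14], body so far='sagu3hy2etmp33'
Chunk 3: stream[24..25]='2' size=0x2=2, data at stream[27..29]='fz' -> body[14..16], body so far='sagu3hy2etmp33fz'
Chunk 4: stream[31..32]='0' size=0 (terminator). Final body='sagu3hy2etmp33fz' (16 bytes)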